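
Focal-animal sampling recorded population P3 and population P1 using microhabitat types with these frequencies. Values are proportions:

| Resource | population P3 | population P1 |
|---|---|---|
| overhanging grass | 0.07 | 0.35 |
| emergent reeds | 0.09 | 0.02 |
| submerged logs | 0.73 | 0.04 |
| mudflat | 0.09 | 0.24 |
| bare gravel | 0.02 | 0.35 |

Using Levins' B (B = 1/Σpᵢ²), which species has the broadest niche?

Σp_P3ᵢ² = 0.07² + 0.09² + 0.73² + 0.09² + 0.02² = 0.0049 + 0.0081 + 0.5329 + 0.0081 + 0.0004 = 0.5544
B_P3 = 1 / 0.5544 = 1.8038
Σp_P1ᵢ² = 0.35² + 0.02² + 0.04² + 0.24² + 0.35² = 0.1225 + 0.0004 + 0.0016 + 0.0576 + 0.1225 = 0.3046
B_P1 = 1 / 0.3046 = 3.2830
Highest B → broadest niche (most generalist): population P1 (B = 3.28).

population P1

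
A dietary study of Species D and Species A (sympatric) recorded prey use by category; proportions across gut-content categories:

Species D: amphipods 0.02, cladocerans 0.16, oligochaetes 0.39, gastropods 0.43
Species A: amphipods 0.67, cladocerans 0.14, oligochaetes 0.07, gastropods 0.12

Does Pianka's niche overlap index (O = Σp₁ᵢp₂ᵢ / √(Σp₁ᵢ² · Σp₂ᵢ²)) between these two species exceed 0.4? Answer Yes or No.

No

Σ p₁ᵢp₂ᵢ = 0.0134 + 0.0224 + 0.0273 + 0.0516 = 0.1147
Σp_1ᵢ² = 0.02² + 0.16² + 0.39² + 0.43² = 0.0004 + 0.0256 + 0.1521 + 0.1849 = 0.3630
Σp_2ᵢ² = 0.67² + 0.14² + 0.07² + 0.12² = 0.4489 + 0.0196 + 0.0049 + 0.0144 = 0.4878
O = 0.1147 / √(0.3630 × 0.4878) = 0.1147 / 0.42080 = 0.2726
O = 0.2726 < 0.4 → No.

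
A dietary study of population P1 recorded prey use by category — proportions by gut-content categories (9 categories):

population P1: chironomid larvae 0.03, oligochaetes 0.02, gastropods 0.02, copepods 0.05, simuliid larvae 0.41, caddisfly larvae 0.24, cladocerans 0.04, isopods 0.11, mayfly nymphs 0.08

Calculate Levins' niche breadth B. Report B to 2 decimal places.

Σpᵢ² = 0.03² + 0.02² + 0.02² + 0.05² + 0.41² + 0.24² + 0.04² + 0.11² + 0.08² = 0.0009 + 0.0004 + 0.0004 + 0.0025 + 0.1681 + 0.0576 + 0.0016 + 0.0121 + 0.0064 = 0.2500
B = 1 / 0.2500 = 4.0000

4.00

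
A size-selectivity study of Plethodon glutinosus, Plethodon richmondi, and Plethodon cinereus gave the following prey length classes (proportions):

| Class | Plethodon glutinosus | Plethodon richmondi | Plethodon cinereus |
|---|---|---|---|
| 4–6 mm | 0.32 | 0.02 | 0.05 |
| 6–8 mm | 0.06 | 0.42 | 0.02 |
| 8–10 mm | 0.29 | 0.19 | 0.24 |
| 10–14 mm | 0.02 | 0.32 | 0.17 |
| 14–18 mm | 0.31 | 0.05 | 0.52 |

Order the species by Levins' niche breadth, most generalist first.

Plethodon glutinosus > Plethodon richmondi > Plethodon cinereus

Σp_glutᵢ² = 0.32² + 0.06² + 0.29² + 0.02² + 0.31² = 0.1024 + 0.0036 + 0.0841 + 0.0004 + 0.0961 = 0.2866
B_glut = 1 / 0.2866 = 3.4892
Σp_richᵢ² = 0.02² + 0.42² + 0.19² + 0.32² + 0.05² = 0.0004 + 0.1764 + 0.0361 + 0.1024 + 0.0025 = 0.3178
B_rich = 1 / 0.3178 = 3.1466
Σp_cineᵢ² = 0.05² + 0.02² + 0.24² + 0.17² + 0.52² = 0.0025 + 0.0004 + 0.0576 + 0.0289 + 0.2704 = 0.3598
B_cine = 1 / 0.3598 = 2.7793
Ranking by B (broadest → narrowest): Plethodon glutinosus (3.49) > Plethodon richmondi (3.15) > Plethodon cinereus (2.78)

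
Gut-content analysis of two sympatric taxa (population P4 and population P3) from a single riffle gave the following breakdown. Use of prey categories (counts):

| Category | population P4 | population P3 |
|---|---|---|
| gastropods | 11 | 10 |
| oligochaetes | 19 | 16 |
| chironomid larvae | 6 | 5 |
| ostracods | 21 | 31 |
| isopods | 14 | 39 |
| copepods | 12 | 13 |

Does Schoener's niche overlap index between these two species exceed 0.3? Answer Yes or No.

Yes

Proportions for population P4 (n=83): 11/83=0.1325, 19/83=0.2289, 6/83=0.0723, 21/83=0.2530, 14/83=0.1687, 12/83=0.1446
Proportions for population P3 (n=114): 10/114=0.0877, 16/114=0.1404, 5/114=0.0439, 31/114=0.2719, 39/114=0.3421, 13/114=0.1140
Σ|p₁ᵢ − p₂ᵢ| = 0.0448 + 0.0885 + 0.0284 + 0.0189 + 0.1734 + 0.0306 = 0.3846
D = 1 − ½ × 0.3846 = 1 − 0.19230 = 0.80770
D = 0.80770 > 0.3 → Yes.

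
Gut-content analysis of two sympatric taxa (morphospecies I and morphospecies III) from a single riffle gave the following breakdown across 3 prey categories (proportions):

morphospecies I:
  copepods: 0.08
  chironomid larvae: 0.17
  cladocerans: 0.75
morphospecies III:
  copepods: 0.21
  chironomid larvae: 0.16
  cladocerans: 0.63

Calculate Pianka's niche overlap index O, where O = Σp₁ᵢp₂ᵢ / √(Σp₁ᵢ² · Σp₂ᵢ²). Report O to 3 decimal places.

Σ p₁ᵢp₂ᵢ = 0.0168 + 0.0272 + 0.4725 = 0.5165
Σp_1ᵢ² = 0.08² + 0.17² + 0.75² = 0.0064 + 0.0289 + 0.5625 = 0.5978
Σp_2ᵢ² = 0.21² + 0.16² + 0.63² = 0.0441 + 0.0256 + 0.3969 = 0.4666
O = 0.5165 / √(0.5978 × 0.4666) = 0.5165 / 0.528142 = 0.97796

0.978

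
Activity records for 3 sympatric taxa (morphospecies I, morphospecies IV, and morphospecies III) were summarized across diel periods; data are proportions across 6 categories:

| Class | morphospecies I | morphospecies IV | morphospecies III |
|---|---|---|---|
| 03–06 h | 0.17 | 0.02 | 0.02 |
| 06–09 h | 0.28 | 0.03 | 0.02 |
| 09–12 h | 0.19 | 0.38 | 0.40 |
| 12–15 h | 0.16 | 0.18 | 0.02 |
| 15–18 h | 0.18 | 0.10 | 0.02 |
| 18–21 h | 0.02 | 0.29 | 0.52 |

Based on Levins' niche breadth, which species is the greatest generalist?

Σp_Iᵢ² = 0.17² + 0.28² + 0.19² + 0.16² + 0.18² + 0.02² = 0.0289 + 0.0784 + 0.0361 + 0.0256 + 0.0324 + 0.0004 = 0.2018
B_I = 1 / 0.2018 = 4.9554
Σp_IVᵢ² = 0.02² + 0.03² + 0.38² + 0.18² + 0.10² + 0.29² = 0.0004 + 0.0009 + 0.1444 + 0.0324 + 0.0100 + 0.0841 = 0.2722
B_IV = 1 / 0.2722 = 3.6738
Σp_IIIᵢ² = 0.02² + 0.02² + 0.40² + 0.02² + 0.02² + 0.52² = 0.0004 + 0.0004 + 0.1600 + 0.0004 + 0.0004 + 0.2704 = 0.4320
B_III = 1 / 0.4320 = 2.3148
Highest B → broadest niche (most generalist): morphospecies I (B = 4.96).

morphospecies I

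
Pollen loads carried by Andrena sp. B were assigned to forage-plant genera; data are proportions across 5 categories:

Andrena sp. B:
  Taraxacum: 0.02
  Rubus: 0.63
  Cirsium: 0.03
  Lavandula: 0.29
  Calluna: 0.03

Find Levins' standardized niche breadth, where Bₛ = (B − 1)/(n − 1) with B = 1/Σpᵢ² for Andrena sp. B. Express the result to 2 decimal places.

0.27

Σpᵢ² = 0.02² + 0.63² + 0.03² + 0.29² + 0.03² = 0.0004 + 0.3969 + 0.0009 + 0.0841 + 0.0009 = 0.4832
B = 1 / 0.4832 = 2.0695
Bₛ = (B − 1)/(n − 1) = (2.0695 − 1)/(5 − 1) = 1.0695/4 = 0.2674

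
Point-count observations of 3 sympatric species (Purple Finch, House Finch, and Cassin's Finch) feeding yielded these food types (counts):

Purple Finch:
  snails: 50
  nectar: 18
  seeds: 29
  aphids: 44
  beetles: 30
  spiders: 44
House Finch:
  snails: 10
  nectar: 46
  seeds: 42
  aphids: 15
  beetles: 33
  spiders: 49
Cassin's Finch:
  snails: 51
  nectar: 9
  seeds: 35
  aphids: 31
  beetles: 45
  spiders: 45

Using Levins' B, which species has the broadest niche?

Proportions for Purple Finch (n=215): 50/215=0.2326, 18/215=0.0837, 29/215=0.1349, 44/215=0.2047, 30/215=0.1395, 44/215=0.2047
Proportions for House Finch (n=195): 10/195=0.0513, 46/195=0.2359, 42/195=0.2154, 15/195=0.0769, 33/195=0.1692, 49/195=0.2513
Proportions for Cassin's Finch (n=216): 51/216=0.2361, 9/216=0.0417, 35/216=0.1620, 31/216=0.1435, 45/216=0.2083, 45/216=0.2083
Σp_Purpᵢ² = 0.2326² + 0.0837² + 0.1349² + 0.2047² + 0.1395² + 0.2047² = 0.054103 + 0.007006 + 0.018198 + 0.041902 + 0.019460 + 0.041902 = 0.182571
B_Purp = 1 / 0.182571 = 5.4773
Σp_Housᵢ² = 0.0513² + 0.2359² + 0.2154² + 0.0769² + 0.1692² + 0.2513² = 0.002632 + 0.055649 + 0.046397 + 0.005914 + 0.028629 + 0.063152 = 0.202373
B_Hous = 1 / 0.202373 = 4.9414
Σp_Cassᵢ² = 0.2361² + 0.0417² + 0.1620² + 0.1435² + 0.2083² + 0.2083² = 0.055743 + 0.001739 + 0.026244 + 0.020592 + 0.043389 + 0.043389 = 0.191096
B_Cass = 1 / 0.191096 = 5.2330
Highest B → broadest niche (most generalist): Purple Finch (B = 5.48).

Purple Finch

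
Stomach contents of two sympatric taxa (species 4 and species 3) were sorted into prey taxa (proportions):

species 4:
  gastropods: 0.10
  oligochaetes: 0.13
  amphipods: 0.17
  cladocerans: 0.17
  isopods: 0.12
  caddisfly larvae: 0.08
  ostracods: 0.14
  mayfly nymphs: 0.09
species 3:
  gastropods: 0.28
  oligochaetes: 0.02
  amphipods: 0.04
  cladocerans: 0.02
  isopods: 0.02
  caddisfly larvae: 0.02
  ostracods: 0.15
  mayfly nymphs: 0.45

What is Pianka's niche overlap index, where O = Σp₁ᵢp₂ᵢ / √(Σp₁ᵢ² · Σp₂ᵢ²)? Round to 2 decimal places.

0.53

Σ p₁ᵢp₂ᵢ = 0.0280 + 0.0026 + 0.0068 + 0.0034 + 0.0024 + 0.0016 + 0.0210 + 0.0405 = 0.1063
Σp_1ᵢ² = 0.10² + 0.13² + 0.17² + 0.17² + 0.12² + 0.08² + 0.14² + 0.09² = 0.0100 + 0.0169 + 0.0289 + 0.0289 + 0.0144 + 0.0064 + 0.0196 + 0.0081 = 0.1332
Σp_2ᵢ² = 0.28² + 0.02² + 0.04² + 0.02² + 0.02² + 0.02² + 0.15² + 0.45² = 0.0784 + 0.0004 + 0.0016 + 0.0004 + 0.0004 + 0.0004 + 0.0225 + 0.2025 = 0.3066
O = 0.1063 / √(0.1332 × 0.3066) = 0.1063 / 0.20209 = 0.5260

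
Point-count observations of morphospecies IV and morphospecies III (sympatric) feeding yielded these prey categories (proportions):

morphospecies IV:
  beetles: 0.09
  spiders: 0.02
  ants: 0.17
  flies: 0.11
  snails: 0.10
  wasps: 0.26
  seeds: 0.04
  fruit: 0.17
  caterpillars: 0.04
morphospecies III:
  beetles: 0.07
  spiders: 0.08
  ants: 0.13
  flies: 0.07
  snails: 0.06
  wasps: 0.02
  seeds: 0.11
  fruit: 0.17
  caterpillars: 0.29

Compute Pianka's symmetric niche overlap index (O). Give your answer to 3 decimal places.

0.584

Σ p₁ᵢp₂ᵢ = 0.0063 + 0.0016 + 0.0221 + 0.0077 + 0.0060 + 0.0052 + 0.0044 + 0.0289 + 0.0116 = 0.0938
Σp_1ᵢ² = 0.09² + 0.02² + 0.17² + 0.11² + 0.10² + 0.26² + 0.04² + 0.17² + 0.04² = 0.0081 + 0.0004 + 0.0289 + 0.0121 + 0.0100 + 0.0676 + 0.0016 + 0.0289 + 0.0016 = 0.1592
Σp_2ᵢ² = 0.07² + 0.08² + 0.13² + 0.07² + 0.06² + 0.02² + 0.11² + 0.17² + 0.29² = 0.0049 + 0.0064 + 0.0169 + 0.0049 + 0.0036 + 0.0004 + 0.0121 + 0.0289 + 0.0841 = 0.1622
O = 0.0938 / √(0.1592 × 0.1622) = 0.0938 / 0.160693 = 0.58372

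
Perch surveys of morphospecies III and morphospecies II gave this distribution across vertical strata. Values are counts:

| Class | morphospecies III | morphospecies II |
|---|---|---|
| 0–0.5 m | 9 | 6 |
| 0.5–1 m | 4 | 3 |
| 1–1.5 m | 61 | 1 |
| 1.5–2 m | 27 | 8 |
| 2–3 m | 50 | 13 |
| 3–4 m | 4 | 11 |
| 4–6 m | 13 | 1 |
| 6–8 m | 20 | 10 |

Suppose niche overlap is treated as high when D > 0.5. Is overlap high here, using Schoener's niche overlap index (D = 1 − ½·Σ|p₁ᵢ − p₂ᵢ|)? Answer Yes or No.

Proportions for morphospecies III (n=188): 9/188=0.0479, 4/188=0.0213, 61/188=0.3245, 27/188=0.1436, 50/188=0.2660, 4/188=0.0213, 13/188=0.0691, 20/188=0.1064
Proportions for morphospecies II (n=53): 6/53=0.1132, 3/53=0.0566, 1/53=0.0189, 8/53=0.1509, 13/53=0.2453, 11/53=0.2075, 1/53=0.0189, 10/53=0.1887
Σ|p₁ᵢ − p₂ᵢ| = 0.0653 + 0.0353 + 0.3056 + 0.0073 + 0.0207 + 0.1862 + 0.0502 + 0.0823 = 0.7529
D = 1 − ½ × 0.7529 = 1 − 0.37645 = 0.62355
D = 0.62355 > 0.5 → Yes.

Yes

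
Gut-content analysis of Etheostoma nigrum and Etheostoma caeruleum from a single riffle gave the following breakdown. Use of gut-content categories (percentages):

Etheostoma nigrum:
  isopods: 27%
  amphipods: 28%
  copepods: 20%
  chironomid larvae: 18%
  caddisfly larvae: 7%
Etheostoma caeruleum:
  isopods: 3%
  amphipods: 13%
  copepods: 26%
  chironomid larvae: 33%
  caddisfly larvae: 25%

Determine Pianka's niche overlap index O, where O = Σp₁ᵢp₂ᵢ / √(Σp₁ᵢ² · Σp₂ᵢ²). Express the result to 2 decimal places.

Convert percentages to proportions (divide by 100).
Σ p₁ᵢp₂ᵢ = 0.0081 + 0.0364 + 0.0520 + 0.0594 + 0.0175 = 0.1734
Σp_1ᵢ² = 0.27² + 0.28² + 0.20² + 0.18² + 0.07² = 0.0729 + 0.0784 + 0.0400 + 0.0324 + 0.0049 = 0.2286
Σp_2ᵢ² = 0.03² + 0.13² + 0.26² + 0.33² + 0.25² = 0.0009 + 0.0169 + 0.0676 + 0.1089 + 0.0625 = 0.2568
O = 0.1734 / √(0.2286 × 0.2568) = 0.1734 / 0.24229 = 0.7157

0.72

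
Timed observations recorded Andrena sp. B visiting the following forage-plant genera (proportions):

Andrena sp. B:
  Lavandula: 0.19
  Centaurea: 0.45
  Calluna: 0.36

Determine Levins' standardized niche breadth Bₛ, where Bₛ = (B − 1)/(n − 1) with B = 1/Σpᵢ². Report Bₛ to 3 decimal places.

Σpᵢ² = 0.19² + 0.45² + 0.36² = 0.0361 + 0.2025 + 0.1296 = 0.3682
B = 1 / 0.3682 = 2.71592
Bₛ = (B − 1)/(n − 1) = (2.71592 − 1)/(3 − 1) = 1.71592/2 = 0.85796

0.858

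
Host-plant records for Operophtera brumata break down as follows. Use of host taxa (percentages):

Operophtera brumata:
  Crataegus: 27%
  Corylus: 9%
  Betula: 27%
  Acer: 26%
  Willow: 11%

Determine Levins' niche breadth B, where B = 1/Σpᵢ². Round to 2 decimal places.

Convert percentages to proportions (divide by 100).
Σpᵢ² = 0.27² + 0.09² + 0.27² + 0.26² + 0.11² = 0.0729 + 0.0081 + 0.0729 + 0.0676 + 0.0121 = 0.2336
B = 1 / 0.2336 = 4.2808

4.28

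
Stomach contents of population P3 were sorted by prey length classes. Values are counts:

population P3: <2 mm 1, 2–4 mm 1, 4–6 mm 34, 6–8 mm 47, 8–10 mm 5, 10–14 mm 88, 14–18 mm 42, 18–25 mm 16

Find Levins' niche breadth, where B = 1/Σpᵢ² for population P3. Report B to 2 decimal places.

Proportions for population P3 (n=234): 1/234=0.0043, 1/234=0.0043, 34/234=0.1453, 47/234=0.2009, 5/234=0.0214, 88/234=0.3761, 42/234=0.1795, 16/234=0.0684
Σpᵢ² = 0.0043² + 0.0043² + 0.1453² + 0.2009² + 0.0214² + 0.3761² + 0.1795² + 0.0684² = 0.000018 + 0.000018 + 0.021112 + 0.040361 + 0.000458 + 0.141451 + 0.032220 + 0.004679 = 0.240317
B = 1 / 0.240317 = 4.1612

4.16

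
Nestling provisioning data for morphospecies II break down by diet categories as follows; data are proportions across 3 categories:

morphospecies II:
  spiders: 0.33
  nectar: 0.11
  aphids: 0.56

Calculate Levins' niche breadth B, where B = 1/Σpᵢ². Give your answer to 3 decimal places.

2.301

Σpᵢ² = 0.33² + 0.11² + 0.56² = 0.1089 + 0.0121 + 0.3136 = 0.4346
B = 1 / 0.4346 = 2.30097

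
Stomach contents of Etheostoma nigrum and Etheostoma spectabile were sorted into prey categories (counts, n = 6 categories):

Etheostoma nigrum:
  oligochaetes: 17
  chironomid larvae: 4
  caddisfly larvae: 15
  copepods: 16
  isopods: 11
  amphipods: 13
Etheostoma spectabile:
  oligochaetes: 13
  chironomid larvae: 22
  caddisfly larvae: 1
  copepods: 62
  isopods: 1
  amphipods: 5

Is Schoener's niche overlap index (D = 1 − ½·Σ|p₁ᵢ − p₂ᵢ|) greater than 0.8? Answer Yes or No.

No

Proportions for Etheostoma nigrum (n=76): 17/76=0.2237, 4/76=0.0526, 15/76=0.1974, 16/76=0.2105, 11/76=0.1447, 13/76=0.1711
Proportions for Etheostoma spectabile (n=104): 13/104=0.1250, 22/104=0.2115, 1/104=0.0096, 62/104=0.5962, 1/104=0.0096, 5/104=0.0481
Σ|p₁ᵢ − p₂ᵢ| = 0.0987 + 0.1589 + 0.1878 + 0.3857 + 0.1351 + 0.1230 = 1.0892
D = 1 − ½ × 1.0892 = 1 − 0.54460 = 0.45540
D = 0.45540 < 0.8 → No.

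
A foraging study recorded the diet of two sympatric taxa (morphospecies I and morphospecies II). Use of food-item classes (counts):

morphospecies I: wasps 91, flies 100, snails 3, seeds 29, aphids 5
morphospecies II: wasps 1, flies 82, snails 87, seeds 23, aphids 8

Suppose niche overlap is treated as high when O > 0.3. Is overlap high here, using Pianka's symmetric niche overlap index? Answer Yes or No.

Yes

Proportions for morphospecies I (n=228): 91/228=0.3991, 100/228=0.4386, 3/228=0.0132, 29/228=0.1272, 5/228=0.0219
Proportions for morphospecies II (n=201): 1/201=0.0050, 82/201=0.4080, 87/201=0.4328, 23/201=0.1144, 8/201=0.0398
Σ p₁ᵢp₂ᵢ = 0.001996 + 0.178949 + 0.005713 + 0.014552 + 0.000872 = 0.202082
Σp_1ᵢ² = 0.3991² + 0.4386² + 0.0132² + 0.1272² + 0.0219² = 0.159281 + 0.192370 + 0.000174 + 0.016180 + 0.000480 = 0.368485
Σp_2ᵢ² = 0.0050² + 0.4080² + 0.4328² + 0.1144² + 0.0398² = 0.000025 + 0.166464 + 0.187316 + 0.013087 + 0.001584 = 0.368476
O = 0.202082 / √(0.368485 × 0.368476) = 0.202082 / 0.3684805 = 0.5484
O = 0.5484 > 0.3 → Yes.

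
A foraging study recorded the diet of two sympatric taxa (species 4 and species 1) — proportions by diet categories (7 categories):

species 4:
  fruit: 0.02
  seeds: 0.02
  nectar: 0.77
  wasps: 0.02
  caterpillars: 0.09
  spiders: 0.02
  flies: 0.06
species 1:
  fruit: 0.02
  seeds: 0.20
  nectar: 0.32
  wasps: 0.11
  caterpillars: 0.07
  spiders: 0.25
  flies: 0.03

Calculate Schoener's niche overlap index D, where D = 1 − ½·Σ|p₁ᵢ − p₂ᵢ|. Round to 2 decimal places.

Σ|p₁ᵢ − p₂ᵢ| = 0.00 + 0.18 + 0.45 + 0.09 + 0.02 + 0.23 + 0.03 = 1.00
D = 1 − ½ × 1.00 = 1 − 0.500 = 0.5000

0.50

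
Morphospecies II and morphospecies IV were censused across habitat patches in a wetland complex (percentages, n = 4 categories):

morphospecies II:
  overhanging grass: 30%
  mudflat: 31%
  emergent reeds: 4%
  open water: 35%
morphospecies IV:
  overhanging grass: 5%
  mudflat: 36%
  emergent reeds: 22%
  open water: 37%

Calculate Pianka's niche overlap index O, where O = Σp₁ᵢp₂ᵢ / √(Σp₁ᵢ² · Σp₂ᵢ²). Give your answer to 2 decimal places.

Convert percentages to proportions (divide by 100).
Σ p₁ᵢp₂ᵢ = 0.0150 + 0.1116 + 0.0088 + 0.1295 = 0.2649
Σp_1ᵢ² = 0.30² + 0.31² + 0.04² + 0.35² = 0.0900 + 0.0961 + 0.0016 + 0.1225 = 0.3102
Σp_2ᵢ² = 0.05² + 0.36² + 0.22² + 0.37² = 0.0025 + 0.1296 + 0.0484 + 0.1369 = 0.3174
O = 0.2649 / √(0.3102 × 0.3174) = 0.2649 / 0.31378 = 0.8442

0.84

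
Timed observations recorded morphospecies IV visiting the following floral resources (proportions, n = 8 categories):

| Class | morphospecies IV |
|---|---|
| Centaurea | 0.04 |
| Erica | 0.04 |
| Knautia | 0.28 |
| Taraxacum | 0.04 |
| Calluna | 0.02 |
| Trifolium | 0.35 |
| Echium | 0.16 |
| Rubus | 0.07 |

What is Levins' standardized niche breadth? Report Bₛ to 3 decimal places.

Σpᵢ² = 0.04² + 0.04² + 0.28² + 0.04² + 0.02² + 0.35² + 0.16² + 0.07² = 0.0016 + 0.0016 + 0.0784 + 0.0016 + 0.0004 + 0.1225 + 0.0256 + 0.0049 = 0.2366
B = 1 / 0.2366 = 4.22654
Bₛ = (B − 1)/(n − 1) = (4.22654 − 1)/(8 − 1) = 3.22654/7 = 0.46093

0.461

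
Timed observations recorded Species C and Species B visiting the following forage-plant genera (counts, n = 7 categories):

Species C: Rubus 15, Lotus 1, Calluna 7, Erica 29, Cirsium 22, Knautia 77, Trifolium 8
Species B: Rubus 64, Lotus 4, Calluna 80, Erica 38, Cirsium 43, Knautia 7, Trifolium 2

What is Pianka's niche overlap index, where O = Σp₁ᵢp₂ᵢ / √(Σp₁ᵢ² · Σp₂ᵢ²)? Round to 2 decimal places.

Proportions for Species C (n=159): 15/159=0.0943, 1/159=0.0063, 7/159=0.0440, 29/159=0.1824, 22/159=0.1384, 77/159=0.4843, 8/159=0.0503
Proportions for Species B (n=238): 64/238=0.2689, 4/238=0.0168, 80/238=0.3361, 38/238=0.1597, 43/238=0.1807, 7/238=0.0294, 2/238=0.0084
Σ p₁ᵢp₂ᵢ = 0.025357 + 0.000106 + 0.014788 + 0.029129 + 0.025009 + 0.014238 + 0.000423 = 0.109050
Σp_1ᵢ² = 0.0943² + 0.0063² + 0.0440² + 0.1824² + 0.1384² + 0.4843² + 0.0503² = 0.008892 + 0.000040 + 0.001936 + 0.033270 + 0.019155 + 0.234546 + 0.002530 = 0.300369
Σp_2ᵢ² = 0.2689² + 0.0168² + 0.3361² + 0.1597² + 0.1807² + 0.0294² + 0.0084² = 0.072307 + 0.000282 + 0.112963 + 0.025504 + 0.032652 + 0.000864 + 0.000071 = 0.244643
O = 0.109050 / √(0.300369 × 0.244643) = 0.109050 / 0.2710778 = 0.4023

0.40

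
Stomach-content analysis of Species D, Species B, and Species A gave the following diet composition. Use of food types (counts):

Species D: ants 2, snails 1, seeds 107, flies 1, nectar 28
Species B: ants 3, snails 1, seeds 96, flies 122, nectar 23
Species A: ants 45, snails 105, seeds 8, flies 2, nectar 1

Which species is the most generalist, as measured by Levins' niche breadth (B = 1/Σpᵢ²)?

Species B

Proportions for Species D (n=139): 2/139=0.0144, 1/139=0.0072, 107/139=0.7698, 1/139=0.0072, 28/139=0.2014
Proportions for Species B (n=245): 3/245=0.0122, 1/245=0.0041, 96/245=0.3918, 122/245=0.4980, 23/245=0.0939
Proportions for Species A (n=161): 45/161=0.2795, 105/161=0.6522, 8/161=0.0497, 2/161=0.0124, 1/161=0.0062
Σp_Dᵢ² = 0.0144² + 0.0072² + 0.7698² + 0.0072² + 0.2014² = 0.000207 + 0.000052 + 0.592592 + 0.000052 + 0.040562 = 0.633465
B_D = 1 / 0.633465 = 1.5786
Σp_Bᵢ² = 0.0122² + 0.0041² + 0.3918² + 0.4980² + 0.0939² = 0.000149 + 0.000017 + 0.153507 + 0.248004 + 0.008817 = 0.410494
B_B = 1 / 0.410494 = 2.4361
Σp_Aᵢ² = 0.2795² + 0.6522² + 0.0497² + 0.0124² + 0.0062² = 0.078120 + 0.425365 + 0.002470 + 0.000154 + 0.000038 = 0.506147
B_A = 1 / 0.506147 = 1.9757
Highest B → broadest niche (most generalist): Species B (B = 2.44).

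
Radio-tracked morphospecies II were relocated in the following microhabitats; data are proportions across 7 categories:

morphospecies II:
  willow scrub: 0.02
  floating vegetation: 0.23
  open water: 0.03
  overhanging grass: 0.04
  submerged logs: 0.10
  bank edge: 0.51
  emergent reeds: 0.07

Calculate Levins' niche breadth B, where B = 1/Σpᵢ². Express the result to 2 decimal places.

Σpᵢ² = 0.02² + 0.23² + 0.03² + 0.04² + 0.10² + 0.51² + 0.07² = 0.0004 + 0.0529 + 0.0009 + 0.0016 + 0.0100 + 0.2601 + 0.0049 = 0.3308
B = 1 / 0.3308 = 3.0230

3.02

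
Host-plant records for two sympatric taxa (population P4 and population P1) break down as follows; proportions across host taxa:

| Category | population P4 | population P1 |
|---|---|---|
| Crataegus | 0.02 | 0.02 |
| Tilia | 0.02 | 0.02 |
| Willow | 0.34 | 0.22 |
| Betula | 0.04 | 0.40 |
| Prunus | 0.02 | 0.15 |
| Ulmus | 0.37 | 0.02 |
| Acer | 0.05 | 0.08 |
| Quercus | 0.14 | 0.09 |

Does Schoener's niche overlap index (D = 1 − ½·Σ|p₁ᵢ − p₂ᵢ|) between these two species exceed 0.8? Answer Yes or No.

Σ|p₁ᵢ − p₂ᵢ| = 0.00 + 0.00 + 0.12 + 0.36 + 0.13 + 0.35 + 0.03 + 0.05 = 1.04
D = 1 − ½ × 1.04 = 1 − 0.520 = 0.4800
D = 0.4800 < 0.8 → No.

No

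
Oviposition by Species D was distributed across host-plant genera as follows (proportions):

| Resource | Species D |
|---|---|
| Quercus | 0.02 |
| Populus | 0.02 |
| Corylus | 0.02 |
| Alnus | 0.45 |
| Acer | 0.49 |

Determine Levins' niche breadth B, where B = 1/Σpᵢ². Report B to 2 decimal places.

Σpᵢ² = 0.02² + 0.02² + 0.02² + 0.45² + 0.49² = 0.0004 + 0.0004 + 0.0004 + 0.2025 + 0.2401 = 0.4438
B = 1 / 0.4438 = 2.2533

2.25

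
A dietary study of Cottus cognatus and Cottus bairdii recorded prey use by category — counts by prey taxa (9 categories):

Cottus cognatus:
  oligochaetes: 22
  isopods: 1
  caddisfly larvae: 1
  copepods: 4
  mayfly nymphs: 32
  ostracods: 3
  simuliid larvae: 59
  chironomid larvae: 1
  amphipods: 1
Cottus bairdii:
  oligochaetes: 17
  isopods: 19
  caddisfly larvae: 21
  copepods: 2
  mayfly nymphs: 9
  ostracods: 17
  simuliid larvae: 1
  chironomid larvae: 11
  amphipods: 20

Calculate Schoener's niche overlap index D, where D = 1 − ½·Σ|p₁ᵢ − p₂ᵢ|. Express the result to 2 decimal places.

Proportions for Cottus cognatus (n=124): 22/124=0.1774, 1/124=0.0081, 1/124=0.0081, 4/124=0.0323, 32/124=0.2581, 3/124=0.0242, 59/124=0.4758, 1/124=0.0081, 1/124=0.0081
Proportions for Cottus bairdii (n=117): 17/117=0.1453, 19/117=0.1624, 21/117=0.1795, 2/117=0.0171, 9/117=0.0769, 17/117=0.1453, 1/117=0.0085, 11/117=0.0940, 20/117=0.1709
Σ|p₁ᵢ − p₂ᵢ| = 0.0321 + 0.1543 + 0.1714 + 0.0152 + 0.1812 + 0.1211 + 0.4673 + 0.0859 + 0.1628 = 1.3913
D = 1 − ½ × 1.3913 = 1 − 0.69565 = 0.30435

0.30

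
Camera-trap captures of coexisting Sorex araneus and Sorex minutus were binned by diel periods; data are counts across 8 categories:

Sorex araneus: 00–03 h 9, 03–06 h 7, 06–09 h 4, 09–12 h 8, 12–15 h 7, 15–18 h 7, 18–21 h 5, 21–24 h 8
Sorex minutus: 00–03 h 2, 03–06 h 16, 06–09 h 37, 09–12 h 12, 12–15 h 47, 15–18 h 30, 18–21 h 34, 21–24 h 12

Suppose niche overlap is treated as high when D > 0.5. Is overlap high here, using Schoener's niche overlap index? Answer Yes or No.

Proportions for Sorex araneus (n=55): 9/55=0.1636, 7/55=0.1273, 4/55=0.0727, 8/55=0.1455, 7/55=0.1273, 7/55=0.1273, 5/55=0.0909, 8/55=0.1455
Proportions for Sorex minutus (n=190): 2/190=0.0105, 16/190=0.0842, 37/190=0.1947, 12/190=0.0632, 47/190=0.2474, 30/190=0.1579, 34/190=0.1789, 12/190=0.0632
Σ|p₁ᵢ − p₂ᵢ| = 0.1531 + 0.0431 + 0.1220 + 0.0823 + 0.1201 + 0.0306 + 0.0880 + 0.0823 = 0.7215
D = 1 − ½ × 0.7215 = 1 − 0.36075 = 0.63925
D = 0.63925 > 0.5 → Yes.

Yes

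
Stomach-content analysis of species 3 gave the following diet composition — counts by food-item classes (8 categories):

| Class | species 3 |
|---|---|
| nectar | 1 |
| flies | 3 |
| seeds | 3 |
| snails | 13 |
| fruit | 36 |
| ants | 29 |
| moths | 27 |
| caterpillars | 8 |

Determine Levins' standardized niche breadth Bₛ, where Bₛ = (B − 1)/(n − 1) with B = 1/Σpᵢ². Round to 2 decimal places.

Proportions for species 3 (n=120): 1/120=0.0083, 3/120=0.0250, 3/120=0.0250, 13/120=0.1083, 36/120=0.3000, 29/120=0.2417, 27/120=0.2250, 8/120=0.0667
Σpᵢ² = 0.0083² + 0.0250² + 0.0250² + 0.1083² + 0.3000² + 0.2417² + 0.2250² + 0.0667² = 0.000069 + 0.000625 + 0.000625 + 0.011729 + 0.090000 + 0.058419 + 0.050625 + 0.004449 = 0.216541
B = 1 / 0.216541 = 4.6181
Bₛ = (B − 1)/(n − 1) = (4.6181 − 1)/(8 − 1) = 3.6181/7 = 0.5169

0.52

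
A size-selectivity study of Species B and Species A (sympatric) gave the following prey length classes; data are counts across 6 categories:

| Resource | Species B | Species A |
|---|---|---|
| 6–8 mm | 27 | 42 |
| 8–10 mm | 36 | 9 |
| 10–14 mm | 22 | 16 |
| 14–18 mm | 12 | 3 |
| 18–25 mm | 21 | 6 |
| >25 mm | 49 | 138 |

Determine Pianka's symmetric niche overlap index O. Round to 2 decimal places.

Proportions for Species B (n=167): 27/167=0.1617, 36/167=0.2156, 22/167=0.1317, 12/167=0.0719, 21/167=0.1257, 49/167=0.2934
Proportions for Species A (n=214): 42/214=0.1963, 9/214=0.0421, 16/214=0.0748, 3/214=0.0140, 6/214=0.0280, 138/214=0.6449
Σ p₁ᵢp₂ᵢ = 0.031742 + 0.009077 + 0.009851 + 0.001007 + 0.003520 + 0.189214 = 0.244411
Σp_1ᵢ² = 0.1617² + 0.2156² + 0.1317² + 0.0719² + 0.1257² + 0.2934² = 0.026147 + 0.046483 + 0.017345 + 0.005170 + 0.015800 + 0.086084 = 0.197029
Σp_2ᵢ² = 0.1963² + 0.0421² + 0.0748² + 0.0140² + 0.0280² + 0.6449² = 0.038534 + 0.001772 + 0.005595 + 0.000196 + 0.000784 + 0.415896 = 0.462777
O = 0.244411 / √(0.197029 × 0.462777) = 0.244411 / 0.3019611 = 0.8094

0.81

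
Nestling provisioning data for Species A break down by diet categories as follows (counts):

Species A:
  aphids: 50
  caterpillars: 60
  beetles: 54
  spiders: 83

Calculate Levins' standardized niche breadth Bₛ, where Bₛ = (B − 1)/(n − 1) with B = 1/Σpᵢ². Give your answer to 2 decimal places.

0.95

Proportions for Species A (n=247): 50/247=0.2024, 60/247=0.2429, 54/247=0.2186, 83/247=0.3360
Σpᵢ² = 0.2024² + 0.2429² + 0.2186² + 0.3360² = 0.040966 + 0.059000 + 0.047786 + 0.112896 = 0.260648
B = 1 / 0.260648 = 3.8366
Bₛ = (B − 1)/(n − 1) = (3.8366 − 1)/(4 − 1) = 2.8366/3 = 0.9455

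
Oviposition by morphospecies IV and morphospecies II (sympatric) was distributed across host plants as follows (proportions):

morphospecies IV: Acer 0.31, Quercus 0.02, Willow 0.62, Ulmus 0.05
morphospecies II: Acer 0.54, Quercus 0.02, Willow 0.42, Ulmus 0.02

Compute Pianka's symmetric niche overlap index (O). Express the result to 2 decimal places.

0.90

Σ p₁ᵢp₂ᵢ = 0.1674 + 0.0004 + 0.2604 + 0.0010 = 0.4292
Σp_1ᵢ² = 0.31² + 0.02² + 0.62² + 0.05² = 0.0961 + 0.0004 + 0.3844 + 0.0025 = 0.4834
Σp_2ᵢ² = 0.54² + 0.02² + 0.42² + 0.02² = 0.2916 + 0.0004 + 0.1764 + 0.0004 = 0.4688
O = 0.4292 / √(0.4834 × 0.4688) = 0.4292 / 0.47604 = 0.9016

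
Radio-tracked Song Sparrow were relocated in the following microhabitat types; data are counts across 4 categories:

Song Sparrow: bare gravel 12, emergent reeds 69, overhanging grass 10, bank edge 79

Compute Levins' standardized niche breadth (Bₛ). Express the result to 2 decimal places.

0.52

Proportions for Song Sparrow (n=170): 12/170=0.0706, 69/170=0.4059, 10/170=0.0588, 79/170=0.4647
Σpᵢ² = 0.0706² + 0.4059² + 0.0588² + 0.4647² = 0.004984 + 0.164755 + 0.003457 + 0.215946 = 0.389142
B = 1 / 0.389142 = 2.5698
Bₛ = (B − 1)/(n − 1) = (2.5698 − 1)/(4 − 1) = 1.5698/3 = 0.5233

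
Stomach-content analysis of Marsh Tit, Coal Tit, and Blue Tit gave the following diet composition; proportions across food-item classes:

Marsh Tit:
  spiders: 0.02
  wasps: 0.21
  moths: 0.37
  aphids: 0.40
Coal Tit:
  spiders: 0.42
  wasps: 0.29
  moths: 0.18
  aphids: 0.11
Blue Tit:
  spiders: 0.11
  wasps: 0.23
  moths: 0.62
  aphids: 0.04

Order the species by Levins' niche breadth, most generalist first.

Σp_Marsᵢ² = 0.02² + 0.21² + 0.37² + 0.40² = 0.0004 + 0.0441 + 0.1369 + 0.1600 = 0.3414
B_Mars = 1 / 0.3414 = 2.9291
Σp_Coalᵢ² = 0.42² + 0.29² + 0.18² + 0.11² = 0.1764 + 0.0841 + 0.0324 + 0.0121 = 0.3050
B_Coal = 1 / 0.3050 = 3.2787
Σp_Blueᵢ² = 0.11² + 0.23² + 0.62² + 0.04² = 0.0121 + 0.0529 + 0.3844 + 0.0016 = 0.4510
B_Blue = 1 / 0.4510 = 2.2173
Ranking by B (broadest → narrowest): Coal Tit (3.28) > Marsh Tit (2.93) > Blue Tit (2.22)

Coal Tit > Marsh Tit > Blue Tit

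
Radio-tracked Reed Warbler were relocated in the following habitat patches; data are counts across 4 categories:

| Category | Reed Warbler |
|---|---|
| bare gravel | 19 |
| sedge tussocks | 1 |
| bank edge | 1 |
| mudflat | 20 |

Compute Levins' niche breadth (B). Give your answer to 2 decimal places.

2.20

Proportions for Reed Warbler (n=41): 19/41=0.4634, 1/41=0.0244, 1/41=0.0244, 20/41=0.4878
Σpᵢ² = 0.4634² + 0.0244² + 0.0244² + 0.4878² = 0.214740 + 0.000595 + 0.000595 + 0.237949 = 0.453879
B = 1 / 0.453879 = 2.2032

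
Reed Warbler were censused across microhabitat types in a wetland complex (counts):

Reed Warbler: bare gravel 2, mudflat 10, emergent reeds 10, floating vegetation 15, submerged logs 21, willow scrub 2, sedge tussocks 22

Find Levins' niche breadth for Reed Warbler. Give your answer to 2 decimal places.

Proportions for Reed Warbler (n=82): 2/82=0.0244, 10/82=0.1220, 10/82=0.1220, 15/82=0.1829, 21/82=0.2561, 2/82=0.0244, 22/82=0.2683
Σpᵢ² = 0.0244² + 0.1220² + 0.1220² + 0.1829² + 0.2561² + 0.0244² + 0.2683² = 0.000595 + 0.014884 + 0.014884 + 0.033452 + 0.065587 + 0.000595 + 0.071985 = 0.201982
B = 1 / 0.201982 = 4.9509

4.95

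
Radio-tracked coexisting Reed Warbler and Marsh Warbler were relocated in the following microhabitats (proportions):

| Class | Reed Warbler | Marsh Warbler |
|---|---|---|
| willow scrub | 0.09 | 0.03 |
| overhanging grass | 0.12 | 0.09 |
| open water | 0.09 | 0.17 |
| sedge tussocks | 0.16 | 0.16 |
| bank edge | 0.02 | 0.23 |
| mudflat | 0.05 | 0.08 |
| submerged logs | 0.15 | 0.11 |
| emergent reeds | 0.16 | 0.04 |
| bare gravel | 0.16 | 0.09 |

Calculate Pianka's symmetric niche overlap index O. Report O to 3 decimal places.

0.724

Σ p₁ᵢp₂ᵢ = 0.0027 + 0.0108 + 0.0153 + 0.0256 + 0.0046 + 0.0040 + 0.0165 + 0.0064 + 0.0144 = 0.1003
Σp_1ᵢ² = 0.09² + 0.12² + 0.09² + 0.16² + 0.02² + 0.05² + 0.15² + 0.16² + 0.16² = 0.0081 + 0.0144 + 0.0081 + 0.0256 + 0.0004 + 0.0025 + 0.0225 + 0.0256 + 0.0256 = 0.1328
Σp_2ᵢ² = 0.03² + 0.09² + 0.17² + 0.16² + 0.23² + 0.08² + 0.11² + 0.04² + 0.09² = 0.0009 + 0.0081 + 0.0289 + 0.0256 + 0.0529 + 0.0064 + 0.0121 + 0.0016 + 0.0081 = 0.1446
O = 0.1003 / √(0.1328 × 0.1446) = 0.1003 / 0.138574 = 0.72380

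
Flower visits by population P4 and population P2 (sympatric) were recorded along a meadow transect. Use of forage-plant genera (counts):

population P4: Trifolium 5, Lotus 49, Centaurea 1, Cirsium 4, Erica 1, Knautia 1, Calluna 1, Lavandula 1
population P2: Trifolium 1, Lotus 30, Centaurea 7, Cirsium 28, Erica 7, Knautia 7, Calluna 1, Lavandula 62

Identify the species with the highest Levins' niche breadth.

population P2

Proportions for population P4 (n=63): 5/63=0.0794, 49/63=0.7778, 1/63=0.0159, 4/63=0.0635, 1/63=0.0159, 1/63=0.0159, 1/63=0.0159, 1/63=0.0159
Proportions for population P2 (n=143): 1/143=0.0070, 30/143=0.2098, 7/143=0.0490, 28/143=0.1958, 7/143=0.0490, 7/143=0.0490, 1/143=0.0070, 62/143=0.4336
Σp_P4ᵢ² = 0.0794² + 0.7778² + 0.0159² + 0.0635² + 0.0159² + 0.0159² + 0.0159² + 0.0159² = 0.006304 + 0.604973 + 0.000253 + 0.004032 + 0.000253 + 0.000253 + 0.000253 + 0.000253 = 0.616574
B_P4 = 1 / 0.616574 = 1.6219
Σp_P2ᵢ² = 0.0070² + 0.2098² + 0.0490² + 0.1958² + 0.0490² + 0.0490² + 0.0070² + 0.4336² = 0.000049 + 0.044016 + 0.002401 + 0.038338 + 0.002401 + 0.002401 + 0.000049 + 0.188009 = 0.277664
B_P2 = 1 / 0.277664 = 3.6015
Highest B → broadest niche (most generalist): population P2 (B = 3.60).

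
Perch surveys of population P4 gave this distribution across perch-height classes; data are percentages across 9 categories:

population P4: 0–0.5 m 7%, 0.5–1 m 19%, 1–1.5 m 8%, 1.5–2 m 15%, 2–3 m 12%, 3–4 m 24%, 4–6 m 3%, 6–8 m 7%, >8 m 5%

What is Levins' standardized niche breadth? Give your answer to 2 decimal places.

0.71

Convert percentages to proportions (divide by 100).
Σpᵢ² = 0.07² + 0.19² + 0.08² + 0.15² + 0.12² + 0.24² + 0.03² + 0.07² + 0.05² = 0.0049 + 0.0361 + 0.0064 + 0.0225 + 0.0144 + 0.0576 + 0.0009 + 0.0049 + 0.0025 = 0.1502
B = 1 / 0.1502 = 6.6578
Bₛ = (B − 1)/(n − 1) = (6.6578 − 1)/(9 − 1) = 5.6578/8 = 0.7072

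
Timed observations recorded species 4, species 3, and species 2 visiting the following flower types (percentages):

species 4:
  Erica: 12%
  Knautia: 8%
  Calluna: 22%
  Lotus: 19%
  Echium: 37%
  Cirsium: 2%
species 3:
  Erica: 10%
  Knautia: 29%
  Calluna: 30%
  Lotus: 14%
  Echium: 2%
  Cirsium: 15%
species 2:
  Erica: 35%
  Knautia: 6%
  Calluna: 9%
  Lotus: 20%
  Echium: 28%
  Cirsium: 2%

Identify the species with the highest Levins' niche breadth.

Convert percentages to proportions (divide by 100).
Σp_4ᵢ² = 0.12² + 0.08² + 0.22² + 0.19² + 0.37² + 0.02² = 0.0144 + 0.0064 + 0.0484 + 0.0361 + 0.1369 + 0.0004 = 0.2426
B_4 = 1 / 0.2426 = 4.1220
Σp_3ᵢ² = 0.10² + 0.29² + 0.30² + 0.14² + 0.02² + 0.15² = 0.0100 + 0.0841 + 0.0900 + 0.0196 + 0.0004 + 0.0225 = 0.2266
B_3 = 1 / 0.2266 = 4.4131
Σp_2ᵢ² = 0.35² + 0.06² + 0.09² + 0.20² + 0.28² + 0.02² = 0.1225 + 0.0036 + 0.0081 + 0.0400 + 0.0784 + 0.0004 = 0.2530
B_2 = 1 / 0.2530 = 3.9526
Highest B → broadest niche (most generalist): species 3 (B = 4.41).

species 3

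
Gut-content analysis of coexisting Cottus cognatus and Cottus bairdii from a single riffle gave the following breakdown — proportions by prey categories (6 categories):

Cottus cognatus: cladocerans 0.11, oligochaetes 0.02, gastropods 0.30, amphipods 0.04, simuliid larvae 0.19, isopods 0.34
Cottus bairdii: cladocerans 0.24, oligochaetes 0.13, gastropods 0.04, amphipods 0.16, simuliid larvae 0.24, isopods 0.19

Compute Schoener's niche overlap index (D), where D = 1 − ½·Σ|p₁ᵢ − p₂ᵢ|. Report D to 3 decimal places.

Σ|p₁ᵢ − p₂ᵢ| = 0.13 + 0.11 + 0.26 + 0.12 + 0.05 + 0.15 = 0.82
D = 1 − ½ × 0.82 = 1 − 0.410 = 0.59000

0.590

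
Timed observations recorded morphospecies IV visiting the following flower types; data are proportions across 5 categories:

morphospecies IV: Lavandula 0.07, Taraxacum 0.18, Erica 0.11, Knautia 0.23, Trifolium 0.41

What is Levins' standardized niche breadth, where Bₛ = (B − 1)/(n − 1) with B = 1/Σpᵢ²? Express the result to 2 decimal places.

0.67

Σpᵢ² = 0.07² + 0.18² + 0.11² + 0.23² + 0.41² = 0.0049 + 0.0324 + 0.0121 + 0.0529 + 0.1681 = 0.2704
B = 1 / 0.2704 = 3.6982
Bₛ = (B − 1)/(n − 1) = (3.6982 − 1)/(5 − 1) = 2.6982/4 = 0.6746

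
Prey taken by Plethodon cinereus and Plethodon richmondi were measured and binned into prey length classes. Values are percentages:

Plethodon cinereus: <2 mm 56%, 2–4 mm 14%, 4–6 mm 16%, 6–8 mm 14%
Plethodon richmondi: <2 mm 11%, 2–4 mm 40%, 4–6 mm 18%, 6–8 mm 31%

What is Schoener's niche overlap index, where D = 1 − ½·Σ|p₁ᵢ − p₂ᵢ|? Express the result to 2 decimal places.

Convert percentages to proportions (divide by 100).
Σ|p₁ᵢ − p₂ᵢ| = 0.45 + 0.26 + 0.02 + 0.17 = 0.90
D = 1 − ½ × 0.90 = 1 − 0.450 = 0.5500

0.55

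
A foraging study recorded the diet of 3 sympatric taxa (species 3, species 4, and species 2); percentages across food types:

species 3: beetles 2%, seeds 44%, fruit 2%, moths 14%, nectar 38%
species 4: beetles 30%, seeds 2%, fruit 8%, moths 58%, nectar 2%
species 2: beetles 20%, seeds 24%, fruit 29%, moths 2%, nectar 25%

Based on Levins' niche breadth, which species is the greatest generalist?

species 2

Convert percentages to proportions (divide by 100).
Σp_3ᵢ² = 0.02² + 0.44² + 0.02² + 0.14² + 0.38² = 0.0004 + 0.1936 + 0.0004 + 0.0196 + 0.1444 = 0.3584
B_3 = 1 / 0.3584 = 2.7902
Σp_4ᵢ² = 0.30² + 0.02² + 0.08² + 0.58² + 0.02² = 0.0900 + 0.0004 + 0.0064 + 0.3364 + 0.0004 = 0.4336
B_4 = 1 / 0.4336 = 2.3063
Σp_2ᵢ² = 0.20² + 0.24² + 0.29² + 0.02² + 0.25² = 0.0400 + 0.0576 + 0.0841 + 0.0004 + 0.0625 = 0.2446
B_2 = 1 / 0.2446 = 4.0883
Highest B → broadest niche (most generalist): species 2 (B = 4.09).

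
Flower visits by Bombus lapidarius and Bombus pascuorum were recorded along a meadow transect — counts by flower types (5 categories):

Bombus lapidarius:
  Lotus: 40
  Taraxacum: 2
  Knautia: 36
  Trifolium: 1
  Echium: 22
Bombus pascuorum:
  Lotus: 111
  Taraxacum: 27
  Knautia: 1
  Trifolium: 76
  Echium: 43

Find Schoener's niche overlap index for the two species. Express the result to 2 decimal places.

Proportions for Bombus lapidarius (n=101): 40/101=0.3960, 2/101=0.0198, 36/101=0.3564, 1/101=0.0099, 22/101=0.2178
Proportions for Bombus pascuorum (n=258): 111/258=0.4302, 27/258=0.1047, 1/258=0.0039, 76/258=0.2946, 43/258=0.1667
Σ|p₁ᵢ − p₂ᵢ| = 0.0342 + 0.0849 + 0.3525 + 0.2847 + 0.0511 = 0.8074
D = 1 − ½ × 0.8074 = 1 − 0.40370 = 0.59630

0.60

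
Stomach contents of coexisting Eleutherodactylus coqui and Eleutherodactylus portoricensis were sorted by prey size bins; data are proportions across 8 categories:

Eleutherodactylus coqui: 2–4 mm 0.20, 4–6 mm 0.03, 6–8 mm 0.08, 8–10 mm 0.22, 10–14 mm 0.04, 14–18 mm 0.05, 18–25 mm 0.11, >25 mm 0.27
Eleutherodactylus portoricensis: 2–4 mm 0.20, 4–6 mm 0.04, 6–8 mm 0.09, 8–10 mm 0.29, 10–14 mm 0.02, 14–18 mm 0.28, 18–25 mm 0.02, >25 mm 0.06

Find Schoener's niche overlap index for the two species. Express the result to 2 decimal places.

Σ|p₁ᵢ − p₂ᵢ| = 0.00 + 0.01 + 0.01 + 0.07 + 0.02 + 0.23 + 0.09 + 0.21 = 0.64
D = 1 − ½ × 0.64 = 1 − 0.320 = 0.6800

0.68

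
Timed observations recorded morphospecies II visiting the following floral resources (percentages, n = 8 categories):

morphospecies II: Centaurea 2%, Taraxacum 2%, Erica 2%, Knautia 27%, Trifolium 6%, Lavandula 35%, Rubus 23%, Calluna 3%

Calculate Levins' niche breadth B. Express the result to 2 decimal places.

Convert percentages to proportions (divide by 100).
Σpᵢ² = 0.02² + 0.02² + 0.02² + 0.27² + 0.06² + 0.35² + 0.23² + 0.03² = 0.0004 + 0.0004 + 0.0004 + 0.0729 + 0.0036 + 0.1225 + 0.0529 + 0.0009 = 0.2540
B = 1 / 0.2540 = 3.9370

3.94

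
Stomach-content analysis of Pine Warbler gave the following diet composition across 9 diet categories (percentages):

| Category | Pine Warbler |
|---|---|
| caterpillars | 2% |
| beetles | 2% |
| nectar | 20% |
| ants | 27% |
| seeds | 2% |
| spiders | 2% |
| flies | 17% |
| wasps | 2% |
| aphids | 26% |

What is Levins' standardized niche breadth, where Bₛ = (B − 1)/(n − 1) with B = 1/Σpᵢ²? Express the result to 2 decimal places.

Convert percentages to proportions (divide by 100).
Σpᵢ² = 0.02² + 0.02² + 0.20² + 0.27² + 0.02² + 0.02² + 0.17² + 0.02² + 0.26² = 0.0004 + 0.0004 + 0.0400 + 0.0729 + 0.0004 + 0.0004 + 0.0289 + 0.0004 + 0.0676 = 0.2114
B = 1 / 0.2114 = 4.7304
Bₛ = (B − 1)/(n − 1) = (4.7304 − 1)/(9 − 1) = 3.7304/8 = 0.4663

0.47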